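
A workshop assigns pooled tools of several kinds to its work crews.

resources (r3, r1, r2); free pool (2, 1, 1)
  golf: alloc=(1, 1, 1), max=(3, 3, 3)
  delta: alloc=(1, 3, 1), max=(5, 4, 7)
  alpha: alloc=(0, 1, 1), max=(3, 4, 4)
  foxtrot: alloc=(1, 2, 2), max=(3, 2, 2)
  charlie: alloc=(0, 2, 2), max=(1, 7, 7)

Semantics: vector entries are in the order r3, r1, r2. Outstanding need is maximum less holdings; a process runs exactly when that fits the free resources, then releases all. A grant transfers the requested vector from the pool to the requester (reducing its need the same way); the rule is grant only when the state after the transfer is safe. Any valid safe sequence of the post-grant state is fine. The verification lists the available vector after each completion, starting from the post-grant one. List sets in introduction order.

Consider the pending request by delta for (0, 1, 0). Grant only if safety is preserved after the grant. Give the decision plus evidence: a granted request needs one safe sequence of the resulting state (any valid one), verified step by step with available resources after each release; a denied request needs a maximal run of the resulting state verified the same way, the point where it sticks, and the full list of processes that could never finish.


DENY. Granting would leave the state unsafe.
Key observation: after foxtrot, golf, alpha the pool peaks at (4, 4, 5), and each blocked process is short somewhere: delta on r2; charlie on r1.
After a pretend grant, a maximal execution: foxtrot, golf, alpha — then nothing else fits. Verifying each step:
  pool = (2, 0, 1)
  foxtrot needs (2, 0, 0) <= (2, 0, 1) -> finishes; pool += (1, 2, 2) = (3, 2, 3)
  golf needs (2, 2, 2) <= (3, 2, 3) -> finishes; pool += (1, 1, 1) = (4, 3, 4)
  alpha needs (3, 3, 3) <= (4, 3, 4) -> finishes; pool += (0, 1, 1) = (4, 4, 5)
  blocked: delta wants (4, 0, 6), pool (4, 4, 5) — not enough r2
  blocked: charlie wants (1, 5, 5), pool (4, 4, 5) — not enough r1
Had the request been granted, delta and charlie could never finish.


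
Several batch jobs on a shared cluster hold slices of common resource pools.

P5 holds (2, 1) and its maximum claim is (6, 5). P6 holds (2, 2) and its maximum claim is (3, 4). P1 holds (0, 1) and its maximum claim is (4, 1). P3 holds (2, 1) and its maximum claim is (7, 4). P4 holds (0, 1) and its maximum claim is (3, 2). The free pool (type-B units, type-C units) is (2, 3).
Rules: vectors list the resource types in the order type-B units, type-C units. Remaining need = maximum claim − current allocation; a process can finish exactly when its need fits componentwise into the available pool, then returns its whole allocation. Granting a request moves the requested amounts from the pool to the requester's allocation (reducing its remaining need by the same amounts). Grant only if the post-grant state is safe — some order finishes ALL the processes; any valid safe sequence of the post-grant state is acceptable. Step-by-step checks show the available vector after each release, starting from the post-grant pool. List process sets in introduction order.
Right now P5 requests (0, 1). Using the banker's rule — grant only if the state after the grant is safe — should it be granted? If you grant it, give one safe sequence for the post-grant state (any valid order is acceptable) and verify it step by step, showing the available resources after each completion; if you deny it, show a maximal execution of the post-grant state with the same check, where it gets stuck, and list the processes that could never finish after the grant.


GRANT — the state after the grant stays safe, e.g. via P6, P1, P5, P4, P3.
Key observation: even at the reduced pool (2, 2), P6 fits immediately, so safety survives the grant.
Step-by-step check of the post-grant state:
  pool = (2, 2)
  P6 needs (1, 2) <= (2, 2) -> finishes; pool += (2, 2) = (4, 4)
  P1 needs (4, 0) <= (4, 4) -> finishes; pool += (0, 1) = (4, 5)
  P5 needs (4, 3) <= (4, 5) -> finishes; pool += (2, 2) = (6, 7)
  P4 needs (3, 1) <= (6, 7) -> finishes; pool += (0, 1) = (6, 8)
  P3 needs (5, 3) <= (6, 8) -> finishes; pool += (2, 1) = (8, 9)


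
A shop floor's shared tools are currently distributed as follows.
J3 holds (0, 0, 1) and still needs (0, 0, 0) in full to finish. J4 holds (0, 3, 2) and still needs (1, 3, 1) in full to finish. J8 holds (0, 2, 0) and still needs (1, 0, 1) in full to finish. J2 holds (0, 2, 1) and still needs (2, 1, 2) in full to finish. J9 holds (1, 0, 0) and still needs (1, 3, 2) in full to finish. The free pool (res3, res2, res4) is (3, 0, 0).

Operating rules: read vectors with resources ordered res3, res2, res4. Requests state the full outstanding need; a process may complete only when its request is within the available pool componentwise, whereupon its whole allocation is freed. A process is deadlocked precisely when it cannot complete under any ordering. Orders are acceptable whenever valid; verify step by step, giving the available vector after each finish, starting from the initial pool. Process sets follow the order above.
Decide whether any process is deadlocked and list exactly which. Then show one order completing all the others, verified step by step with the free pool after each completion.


Deadlocked set: J4, J2 and J9.
Key observation: after J3, J8 the pool peaks at (3, 2, 1), and each blocked process is short somewhere: J4 on res2; J2 on res4; J9 on res2, res4.
The rest can finish in the order J3, J8. Verifying each step:
  pool = (3, 0, 0)
  J3: need (0, 0, 0) fits (3, 0, 0); releases (0, 0, 1), pool now (3, 0, 1)
  J8: need (1, 0, 1) fits (3, 0, 1); releases (0, 2, 0), pool now (3, 2, 1)
None of the blocked processes ever fits:
  blocked: J4 wants (1, 3, 1), pool (3, 2, 1) — not enough res2
  blocked: J2 wants (2, 1, 2), pool (3, 2, 1) — not enough res4
  blocked: J9 wants (1, 3, 2), pool (3, 2, 1) — not enough res2 and res4


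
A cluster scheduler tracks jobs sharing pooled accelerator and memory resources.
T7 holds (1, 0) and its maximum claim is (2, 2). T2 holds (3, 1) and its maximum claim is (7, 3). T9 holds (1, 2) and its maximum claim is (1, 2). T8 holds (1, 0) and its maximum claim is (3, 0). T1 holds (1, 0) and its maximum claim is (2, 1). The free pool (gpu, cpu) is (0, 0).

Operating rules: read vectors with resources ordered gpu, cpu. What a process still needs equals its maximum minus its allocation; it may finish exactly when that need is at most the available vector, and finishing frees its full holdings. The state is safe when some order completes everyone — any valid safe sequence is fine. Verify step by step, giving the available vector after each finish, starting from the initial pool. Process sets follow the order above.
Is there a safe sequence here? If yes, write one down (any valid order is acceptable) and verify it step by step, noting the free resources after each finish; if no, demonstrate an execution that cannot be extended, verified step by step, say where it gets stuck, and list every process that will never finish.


SAFE. One safe sequence: T9, T7, T8, T1, T2.
Key observation: at T7 the run first touches a limit — (1, 2) against (1, 2), exact on a resource it actually requests.
Check, step by step:
  pool = (0, 0)
  run T9 (needs (0, 0), free (0, 0)); after release of (1, 2) the pool is (1, 2)
  run T7 (needs (1, 2), free (1, 2)); after release of (1, 0) the pool is (2, 2)
  run T8 (needs (2, 0), free (2, 2)); after release of (1, 0) the pool is (3, 2)
  run T1 (needs (1, 1), free (3, 2)); after release of (1, 0) the pool is (4, 2)
  run T2 (needs (4, 2), free (4, 2)); after release of (3, 1) the pool is (7, 3)


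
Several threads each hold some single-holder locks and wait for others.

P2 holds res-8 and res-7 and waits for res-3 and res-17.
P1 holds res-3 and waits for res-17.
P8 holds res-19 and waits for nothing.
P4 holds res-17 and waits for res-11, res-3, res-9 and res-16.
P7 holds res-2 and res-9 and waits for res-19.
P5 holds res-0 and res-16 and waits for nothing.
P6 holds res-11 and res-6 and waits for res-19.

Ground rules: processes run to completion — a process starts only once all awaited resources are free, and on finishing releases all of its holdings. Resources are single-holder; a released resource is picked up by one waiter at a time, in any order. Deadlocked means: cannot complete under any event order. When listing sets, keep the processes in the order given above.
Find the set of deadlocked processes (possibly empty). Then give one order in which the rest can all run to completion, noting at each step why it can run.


Deadlocked set: P2, P1 and P4.
Key observation: along P1 -> P4 -> P1, each member waits on what the next one holds — a deadlock; P2 waits into the deadlock from upstream.
A valid finishing order for the others: P5, P8, P6, P7.
Check, step by step:
  run P5 (it waits on nothing); releases res-0 and res-16
  run P8 (it waits on nothing); releases res-19
  run P6 (all its waits — res-19 — are resolved); releases res-11 and res-6
  run P7 (all its waits — res-19 — are resolved); releases res-2 and res-9


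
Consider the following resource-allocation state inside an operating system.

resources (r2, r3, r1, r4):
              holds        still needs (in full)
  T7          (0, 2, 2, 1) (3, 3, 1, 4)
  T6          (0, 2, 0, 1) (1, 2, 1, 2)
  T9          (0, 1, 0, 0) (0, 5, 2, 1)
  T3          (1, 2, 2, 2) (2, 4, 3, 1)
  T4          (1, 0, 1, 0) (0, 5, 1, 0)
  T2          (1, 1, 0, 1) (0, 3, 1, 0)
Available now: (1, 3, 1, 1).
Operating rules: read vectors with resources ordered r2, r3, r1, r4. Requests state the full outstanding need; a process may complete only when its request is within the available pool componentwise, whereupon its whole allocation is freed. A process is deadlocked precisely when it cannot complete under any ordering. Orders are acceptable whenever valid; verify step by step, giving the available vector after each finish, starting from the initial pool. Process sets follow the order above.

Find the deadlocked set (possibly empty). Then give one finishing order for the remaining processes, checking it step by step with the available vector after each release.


The deadlocked set is T7 and T3.
Key observation: after T2, T6, T4, T9 the pool peaks at (3, 7, 2, 3), and each blocked process is short somewhere: T7 on r4; T3 on r1.
The rest can finish in the order T2, T6, T4, T9. Step-by-step check:
  pool = (1, 3, 1, 1)
  T2 needs (0, 3, 1, 0) <= (1, 3, 1, 1) -> finishes; pool += (1, 1, 0, 1) = (2, 4, 1, 2)
  T6 needs (1, 2, 1, 2) <= (2, 4, 1, 2) -> finishes; pool += (0, 2, 0, 1) = (2, 6, 1, 3)
  T4 needs (0, 5, 1, 0) <= (2, 6, 1, 3) -> finishes; pool += (1, 0, 1, 0) = (3, 6, 2, 3)
  T9 needs (0, 5, 2, 1) <= (3, 6, 2, 3) -> finishes; pool += (0, 1, 0, 0) = (3, 7, 2, 3)
The stuck group stays short no matter what:
  T7 still needs (3, 3, 1, 4) but only (3, 7, 2, 3) is free — short on r4
  T3 still needs (2, 4, 3, 1) but only (3, 7, 2, 3) is free — short on r1


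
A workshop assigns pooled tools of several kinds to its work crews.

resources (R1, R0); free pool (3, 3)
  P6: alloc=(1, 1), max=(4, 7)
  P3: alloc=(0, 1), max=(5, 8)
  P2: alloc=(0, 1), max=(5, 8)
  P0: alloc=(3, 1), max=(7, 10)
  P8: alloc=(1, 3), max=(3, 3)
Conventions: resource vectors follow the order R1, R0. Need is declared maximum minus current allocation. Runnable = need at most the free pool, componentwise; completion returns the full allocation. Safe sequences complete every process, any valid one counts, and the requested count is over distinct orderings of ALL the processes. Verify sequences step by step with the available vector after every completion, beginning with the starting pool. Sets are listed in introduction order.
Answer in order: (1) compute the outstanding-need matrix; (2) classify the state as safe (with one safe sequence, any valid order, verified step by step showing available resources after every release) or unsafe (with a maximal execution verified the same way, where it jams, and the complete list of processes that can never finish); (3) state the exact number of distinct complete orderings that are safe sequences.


(1) Need matrix, components ordered R1, R0:
  P6: (3, 6)
  P3: (5, 7)
  P2: (5, 7)
  P0: (4, 9)
  P8: (2, 0)
(2) SAFE. One safe sequence: P8, P6, P3, P2, P0.
Key observation: P6 marks the first exact bind of the order: its need (3, 6) fits the free (4, 6) with zero slack on a requested resource.
Check, step by step:
  pool = (3, 3)
  run P8 (needs (2, 0), free (3, 3)); after release of (1, 3) the pool is (4, 6)
  run P6 (needs (3, 6), free (4, 6)); after release of (1, 1) the pool is (5, 7)
  run P3 (needs (5, 7), free (5, 7)); after release of (0, 1) the pool is (5, 8)
  run P2 (needs (5, 7), free (5, 8)); after release of (0, 1) the pool is (5, 9)
  run P0 (needs (4, 9), free (5, 9)); after release of (3, 1) the pool is (8, 10)
(3) Precisely 2 of the possible complete orderings are safe sequences.


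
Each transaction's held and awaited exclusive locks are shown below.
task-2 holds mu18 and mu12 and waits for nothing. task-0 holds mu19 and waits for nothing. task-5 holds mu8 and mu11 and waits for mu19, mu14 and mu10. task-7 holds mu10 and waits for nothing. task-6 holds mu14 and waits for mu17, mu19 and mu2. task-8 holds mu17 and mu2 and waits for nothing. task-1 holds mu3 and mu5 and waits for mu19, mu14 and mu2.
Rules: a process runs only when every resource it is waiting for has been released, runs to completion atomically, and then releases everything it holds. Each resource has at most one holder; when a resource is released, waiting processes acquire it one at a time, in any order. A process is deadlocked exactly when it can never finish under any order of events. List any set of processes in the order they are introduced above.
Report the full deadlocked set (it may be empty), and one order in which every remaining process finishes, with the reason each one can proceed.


No process is deadlocked.
Key observation: the wait relation is loop-free; peeling off processes with no waits unwinds the whole state.
The rest can finish in the order task-0, task-7, task-8, task-2, task-6, task-1, task-5.
Walking it through:
  task-0: no waits; runs immediately, freeing mu19
  task-7: no waits; runs immediately, freeing mu10
  task-8: no waits; runs immediately, freeing mu17 and mu2
  task-2: no waits; runs immediately, freeing mu18 and mu12
  task-6 waits on mu17, mu19 and mu2 — all released -> runs and releases mu14
  task-1 waits on mu19, mu14 and mu2 — all released -> runs and releases mu3 and mu5
  task-5 waits on mu19, mu14 and mu10 — all released -> runs and releases mu8 and mu11


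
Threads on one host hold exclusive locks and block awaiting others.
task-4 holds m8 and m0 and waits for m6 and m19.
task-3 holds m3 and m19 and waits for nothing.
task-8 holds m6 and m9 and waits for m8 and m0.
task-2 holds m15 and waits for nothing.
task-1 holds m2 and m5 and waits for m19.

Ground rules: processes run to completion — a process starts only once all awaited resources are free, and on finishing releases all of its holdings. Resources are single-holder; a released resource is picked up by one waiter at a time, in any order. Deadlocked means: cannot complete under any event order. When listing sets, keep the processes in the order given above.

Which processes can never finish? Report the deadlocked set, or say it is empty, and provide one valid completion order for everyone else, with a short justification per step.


Deadlocked set: task-4 and task-8.
Key observation: the loop task-4 -> task-8 -> task-4 blocks itself forever; no other process is dragged down with it.
The rest can finish in the order task-3, task-1, task-2.
Verifying each step:
  task-3: no waits; runs immediately, freeing m3 and m19
  task-1 waits on m19 — all released -> runs and releases m2 and m5
  task-2: no waits; runs immediately, freeing m15


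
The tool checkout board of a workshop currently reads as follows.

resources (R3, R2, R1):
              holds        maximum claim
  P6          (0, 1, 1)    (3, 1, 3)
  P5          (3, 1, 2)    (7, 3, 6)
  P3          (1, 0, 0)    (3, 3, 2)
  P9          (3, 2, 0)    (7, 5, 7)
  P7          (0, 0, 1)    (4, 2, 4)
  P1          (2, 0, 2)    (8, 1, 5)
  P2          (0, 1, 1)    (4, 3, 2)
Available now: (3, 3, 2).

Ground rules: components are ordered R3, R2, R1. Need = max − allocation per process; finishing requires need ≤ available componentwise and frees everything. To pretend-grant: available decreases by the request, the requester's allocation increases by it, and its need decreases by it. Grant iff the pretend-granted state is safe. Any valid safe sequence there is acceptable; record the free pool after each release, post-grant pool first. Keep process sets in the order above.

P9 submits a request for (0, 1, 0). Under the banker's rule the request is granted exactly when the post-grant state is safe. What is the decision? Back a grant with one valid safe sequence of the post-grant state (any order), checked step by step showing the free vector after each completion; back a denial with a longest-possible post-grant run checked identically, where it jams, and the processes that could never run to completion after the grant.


GRANT. The post-grant state is safe; one safe sequence: P6, P3, P7, P2, P5, P1, P9.
Key observation: post-grant, (3, 2, 2) remains, and an order beginning with P6 completes everyone.
Check on the post-grant state, step by step:
  pool = (3, 2, 2)
  P6: need (3, 0, 2) fits (3, 2, 2); releases (0, 1, 1), pool now (3, 3, 3)
  P3: need (2, 3, 2) fits (3, 3, 3); releases (1, 0, 0), pool now (4, 3, 3)
  P7: need (4, 2, 3) fits (4, 3, 3); releases (0, 0, 1), pool now (4, 3, 4)
  P2: need (4, 2, 1) fits (4, 3, 4); releases (0, 1, 1), pool now (4, 4, 5)
  P5: need (4, 2, 4) fits (4, 4, 5); releases (3, 1, 2), pool now (7, 5, 7)
  P1: need (6, 1, 3) fits (7, 5, 7); releases (2, 0, 2), pool now (9, 5, 9)
  P9: need (4, 2, 7) fits (9, 5, 9); releases (3, 3, 0), pool now (12, 8, 9)


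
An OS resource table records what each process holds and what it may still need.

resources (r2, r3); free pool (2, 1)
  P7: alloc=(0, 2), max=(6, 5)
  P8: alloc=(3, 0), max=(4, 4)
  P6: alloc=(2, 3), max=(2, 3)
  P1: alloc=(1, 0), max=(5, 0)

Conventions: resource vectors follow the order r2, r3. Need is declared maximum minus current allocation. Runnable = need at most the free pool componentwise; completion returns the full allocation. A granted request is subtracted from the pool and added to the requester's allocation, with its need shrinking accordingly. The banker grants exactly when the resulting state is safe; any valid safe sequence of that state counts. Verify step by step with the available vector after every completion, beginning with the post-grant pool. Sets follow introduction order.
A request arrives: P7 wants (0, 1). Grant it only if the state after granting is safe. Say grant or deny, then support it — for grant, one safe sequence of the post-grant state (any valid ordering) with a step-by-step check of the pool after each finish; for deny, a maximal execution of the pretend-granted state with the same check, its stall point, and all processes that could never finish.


DENY: after the grant no complete ordering would exist.
Key observation: after P6, P1 the pool peaks at (5, 3), and each blocked process is short somewhere: P7 on r2; P8 on r3.
Pretend the grant happened; the run P6, P1 goes as far as possible. Step-by-step check:
  pool = (2, 0)
  P6: need (0, 0) fits (2, 0); releases (2, 3), pool now (4, 3)
  P1: need (4, 0) fits (4, 3); releases (1, 0), pool now (5, 3)
  P7 cannot run: need (6, 2) vs free (5, 3) (insufficient r2)
  P8 cannot run: need (1, 4) vs free (5, 3) (insufficient r3)
Processes that could never finish after the grant: P7 and P8.


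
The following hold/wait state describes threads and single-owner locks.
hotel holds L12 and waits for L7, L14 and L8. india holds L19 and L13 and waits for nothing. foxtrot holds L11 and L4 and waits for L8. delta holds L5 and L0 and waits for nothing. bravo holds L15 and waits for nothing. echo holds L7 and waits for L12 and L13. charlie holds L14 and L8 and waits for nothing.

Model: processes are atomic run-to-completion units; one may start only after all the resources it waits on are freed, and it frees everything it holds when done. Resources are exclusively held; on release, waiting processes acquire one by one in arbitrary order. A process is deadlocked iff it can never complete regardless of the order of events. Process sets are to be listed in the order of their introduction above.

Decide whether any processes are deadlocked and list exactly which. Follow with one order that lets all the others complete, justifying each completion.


The deadlocked set is hotel and echo.
Key observation: along hotel -> echo -> hotel, each member waits on what the next one holds — a deadlock; no other process is dragged down with it.
The rest can finish in the order bravo, charlie, foxtrot, india, delta.
Step-by-step check:
  bravo: no waits; runs immediately, freeing L15
  charlie: no waits; runs immediately, freeing L14 and L8
  foxtrot: everything it awaited (L8) is free; runs, freeing L11 and L4
  india: no waits; runs immediately, freeing L19 and L13
  delta: no waits; runs immediately, freeing L5 and L0


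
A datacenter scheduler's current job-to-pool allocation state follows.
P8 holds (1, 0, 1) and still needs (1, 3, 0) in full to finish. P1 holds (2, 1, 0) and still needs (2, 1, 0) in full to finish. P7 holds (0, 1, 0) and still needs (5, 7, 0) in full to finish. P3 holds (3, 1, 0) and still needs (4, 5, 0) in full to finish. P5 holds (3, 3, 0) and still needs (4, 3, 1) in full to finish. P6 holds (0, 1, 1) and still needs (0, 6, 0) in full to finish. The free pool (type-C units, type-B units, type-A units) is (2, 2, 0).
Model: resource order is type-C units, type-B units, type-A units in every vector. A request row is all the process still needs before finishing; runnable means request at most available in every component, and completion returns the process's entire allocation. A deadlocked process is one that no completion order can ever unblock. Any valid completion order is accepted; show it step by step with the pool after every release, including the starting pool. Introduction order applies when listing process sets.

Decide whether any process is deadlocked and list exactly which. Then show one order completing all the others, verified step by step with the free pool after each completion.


Nothing here is deadlocked.
Key observation: beginning at P1, releases accumulate fast enough that every process eventually fits.
A valid finishing order for the others: P1, P8, P5, P3, P6, P7. Step-by-step check:
  pool = (2, 2, 0)
  P1: need (2, 1, 0) fits (2, 2, 0); releases (2, 1, 0), pool now (4, 3, 0)
  P8: need (1, 3, 0) fits (4, 3, 0); releases (1, 0, 1), pool now (5, 3, 1)
  P5: need (4, 3, 1) fits (5, 3, 1); releases (3, 3, 0), pool now (8, 6, 1)
  P3: need (4, 5, 0) fits (8, 6, 1); releases (3, 1, 0), pool now (11, 7, 1)
  P6: need (0, 6, 0) fits (11, 7, 1); releases (0, 1, 1), pool now (11, 8, 2)
  P7: need (5, 7, 0) fits (11, 8, 2); releases (0, 1, 0), pool now (11, 9, 2)


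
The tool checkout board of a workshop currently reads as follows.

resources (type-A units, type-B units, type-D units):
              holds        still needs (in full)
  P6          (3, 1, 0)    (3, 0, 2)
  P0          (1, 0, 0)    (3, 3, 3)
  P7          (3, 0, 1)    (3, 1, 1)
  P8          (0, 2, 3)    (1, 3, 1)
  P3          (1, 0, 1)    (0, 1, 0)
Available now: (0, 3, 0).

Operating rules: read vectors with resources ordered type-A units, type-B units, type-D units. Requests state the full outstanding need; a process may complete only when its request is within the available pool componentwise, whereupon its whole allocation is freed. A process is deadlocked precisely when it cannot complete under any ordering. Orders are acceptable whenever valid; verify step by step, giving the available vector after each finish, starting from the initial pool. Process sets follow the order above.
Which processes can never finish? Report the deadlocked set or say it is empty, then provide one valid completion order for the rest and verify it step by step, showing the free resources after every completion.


The deadlocked set is P6, P0 and P7.
Key observation: the wall is type-A units: completing P3, P8 brings the pool only to (1, 5, 4), and all the rest need more.
One completion order for the rest: P3, P8. Step-by-step check:
  pool = (0, 3, 0)
  P3: need (0, 1, 0) fits (0, 3, 0); releases (1, 0, 1), pool now (1, 3, 1)
  P8: need (1, 3, 1) fits (1, 3, 1); releases (0, 2, 3), pool now (1, 5, 4)
The blocked processes can never fit:
  P6 cannot run: need (3, 0, 2) vs free (1, 5, 4) (insufficient type-A units)
  P0 cannot run: need (3, 3, 3) vs free (1, 5, 4) (insufficient type-A units)
  P7 cannot run: need (3, 1, 1) vs free (1, 5, 4) (insufficient type-A units)


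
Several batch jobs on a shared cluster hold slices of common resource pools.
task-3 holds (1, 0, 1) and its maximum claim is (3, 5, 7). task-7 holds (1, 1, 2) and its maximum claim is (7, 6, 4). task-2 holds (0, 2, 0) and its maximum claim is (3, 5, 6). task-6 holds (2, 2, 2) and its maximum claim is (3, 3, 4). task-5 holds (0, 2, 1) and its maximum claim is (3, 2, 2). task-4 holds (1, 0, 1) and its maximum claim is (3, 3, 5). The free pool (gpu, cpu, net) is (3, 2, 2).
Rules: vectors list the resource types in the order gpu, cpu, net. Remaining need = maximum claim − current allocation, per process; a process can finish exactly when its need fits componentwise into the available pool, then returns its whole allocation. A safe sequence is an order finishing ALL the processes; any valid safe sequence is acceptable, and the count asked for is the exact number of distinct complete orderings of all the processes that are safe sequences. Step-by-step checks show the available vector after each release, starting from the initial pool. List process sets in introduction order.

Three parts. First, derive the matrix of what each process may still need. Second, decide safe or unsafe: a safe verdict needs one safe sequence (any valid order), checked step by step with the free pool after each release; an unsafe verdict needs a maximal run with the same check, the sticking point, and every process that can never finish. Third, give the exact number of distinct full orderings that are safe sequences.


(1) Need matrix, components ordered gpu, cpu, net:
  task-3: (2, 5, 6)
  task-7: (6, 5, 2)
  task-2: (3, 3, 6)
  task-6: (1, 1, 2)
  task-5: (3, 0, 1)
  task-4: (2, 3, 4)
(2) SAFE — a valid safe sequence is task-6, task-5, task-4, task-7, task-3, task-2.
Key observation: reading the order forward, task-6 is the first process whose need (1, 1, 2) meets the free pool (3, 2, 2) exactly on a resource it requests.
Step-by-step check:
  pool = (3, 2, 2)
  task-6 needs (1, 1, 2) <= (3, 2, 2) -> finishes; pool += (2, 2, 2) = (5, 4, 4)
  task-5 needs (3, 0, 1) <= (5, 4, 4) -> finishes; pool += (0, 2, 1) = (5, 6, 5)
  task-4 needs (2, 3, 4) <= (5, 6, 5) -> finishes; pool += (1, 0, 1) = (6, 6, 6)
  task-7 needs (6, 5, 2) <= (6, 6, 6) -> finishes; pool += (1, 1, 2) = (7, 7, 8)
  task-3 needs (2, 5, 6) <= (7, 7, 8) -> finishes; pool += (1, 0, 1) = (8, 7, 9)
  task-2 needs (3, 3, 6) <= (8, 7, 9) -> finishes; pool += (0, 2, 0) = (8, 9, 9)
(3) The exact count: 18 of the possible complete orderings are safe sequences.


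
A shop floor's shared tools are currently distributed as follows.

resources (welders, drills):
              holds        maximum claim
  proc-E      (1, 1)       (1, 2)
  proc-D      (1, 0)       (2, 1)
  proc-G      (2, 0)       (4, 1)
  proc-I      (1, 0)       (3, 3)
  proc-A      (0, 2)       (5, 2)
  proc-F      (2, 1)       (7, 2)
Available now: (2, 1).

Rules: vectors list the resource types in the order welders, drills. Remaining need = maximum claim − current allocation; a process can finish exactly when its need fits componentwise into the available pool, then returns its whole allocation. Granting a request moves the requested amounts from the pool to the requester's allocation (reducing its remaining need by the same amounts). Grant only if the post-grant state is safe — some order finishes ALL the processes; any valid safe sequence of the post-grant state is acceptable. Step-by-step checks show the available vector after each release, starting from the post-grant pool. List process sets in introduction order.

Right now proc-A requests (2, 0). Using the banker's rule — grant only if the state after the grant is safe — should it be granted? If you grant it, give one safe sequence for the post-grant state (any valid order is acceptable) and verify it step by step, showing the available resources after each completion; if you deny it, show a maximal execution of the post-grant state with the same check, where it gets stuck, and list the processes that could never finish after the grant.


GRANT: granting preserves safety; a valid post-grant sequence is proc-E, proc-D, proc-G, proc-A, proc-I, proc-F.
Key observation: granting shrinks the pool to (0, 1), yet proc-E still fits and the chain goes through.
Check on the post-grant state, step by step:
  pool = (0, 1)
  run proc-E (needs (0, 1), free (0, 1)); after release of (1, 1) the pool is (1, 2)
  run proc-D (needs (1, 1), free (1, 2)); after release of (1, 0) the pool is (2, 2)
  run proc-G (needs (2, 1), free (2, 2)); after release of (2, 0) the pool is (4, 2)
  run proc-A (needs (3, 0), free (4, 2)); after release of (2, 2) the pool is (6, 4)
  run proc-I (needs (2, 3), free (6, 4)); after release of (1, 0) the pool is (7, 4)
  run proc-F (needs (5, 1), free (7, 4)); after release of (2, 1) the pool is (9, 5)


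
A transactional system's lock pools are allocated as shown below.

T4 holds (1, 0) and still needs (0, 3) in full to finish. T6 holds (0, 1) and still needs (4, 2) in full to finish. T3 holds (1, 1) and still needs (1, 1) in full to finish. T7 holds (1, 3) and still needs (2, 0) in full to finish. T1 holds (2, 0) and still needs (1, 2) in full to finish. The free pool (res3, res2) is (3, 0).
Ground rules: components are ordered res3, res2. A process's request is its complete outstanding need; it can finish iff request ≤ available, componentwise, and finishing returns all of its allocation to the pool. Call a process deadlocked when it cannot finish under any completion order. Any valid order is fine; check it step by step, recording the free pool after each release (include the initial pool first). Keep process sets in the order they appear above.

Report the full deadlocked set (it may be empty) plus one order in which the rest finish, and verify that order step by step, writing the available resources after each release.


No process is deadlocked.
Key observation: starting with T7, each completion frees enough for the next — no one is permanently blocked.
The rest can finish in the order T7, T6, T4, T1, T3. Step-by-step check:
  pool = (3, 0)
  T7: need (2, 0) fits (3, 0); releases (1, 3), pool now (4, 3)
  T6: need (4, 2) fits (4, 3); releases (0, 1), pool now (4, 4)
  T4: need (0, 3) fits (4, 4); releases (1, 0), pool now (5, 4)
  T1: need (1, 2) fits (5, 4); releases (2, 0), pool now (7, 4)
  T3: need (1, 1) fits (7, 4); releases (1, 1), pool now (8, 5)


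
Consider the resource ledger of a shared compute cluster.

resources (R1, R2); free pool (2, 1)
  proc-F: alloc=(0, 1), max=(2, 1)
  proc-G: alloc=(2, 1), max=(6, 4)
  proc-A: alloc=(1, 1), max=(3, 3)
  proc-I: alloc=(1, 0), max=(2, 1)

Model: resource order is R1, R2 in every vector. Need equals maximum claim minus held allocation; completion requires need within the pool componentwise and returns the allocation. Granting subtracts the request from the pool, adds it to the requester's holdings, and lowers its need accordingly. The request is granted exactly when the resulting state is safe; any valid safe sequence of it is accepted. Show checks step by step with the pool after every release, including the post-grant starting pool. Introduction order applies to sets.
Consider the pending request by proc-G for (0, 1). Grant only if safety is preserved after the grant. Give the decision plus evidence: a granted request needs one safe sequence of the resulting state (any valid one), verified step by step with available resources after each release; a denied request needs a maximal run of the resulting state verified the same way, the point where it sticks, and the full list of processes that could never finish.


DENY: after the grant no complete ordering would exist.
Key observation: even finishing proc-F, proc-I leaves just (3, 1) free — too little R2 for any of the remaining processes.
Pretend the grant happened; the run proc-F, proc-I goes as far as possible. Walking it through:
  pool = (2, 0)
  run proc-F (needs (2, 0), free (2, 0)); after release of (0, 1) the pool is (2, 1)
  run proc-I (needs (1, 1), free (2, 1)); after release of (1, 0) the pool is (3, 1)
  blocked: proc-G wants (4, 2), pool (3, 1) — not enough R1 and R2
  blocked: proc-A wants (2, 2), pool (3, 1) — not enough R2
Had the request been granted, proc-G and proc-A could never finish.


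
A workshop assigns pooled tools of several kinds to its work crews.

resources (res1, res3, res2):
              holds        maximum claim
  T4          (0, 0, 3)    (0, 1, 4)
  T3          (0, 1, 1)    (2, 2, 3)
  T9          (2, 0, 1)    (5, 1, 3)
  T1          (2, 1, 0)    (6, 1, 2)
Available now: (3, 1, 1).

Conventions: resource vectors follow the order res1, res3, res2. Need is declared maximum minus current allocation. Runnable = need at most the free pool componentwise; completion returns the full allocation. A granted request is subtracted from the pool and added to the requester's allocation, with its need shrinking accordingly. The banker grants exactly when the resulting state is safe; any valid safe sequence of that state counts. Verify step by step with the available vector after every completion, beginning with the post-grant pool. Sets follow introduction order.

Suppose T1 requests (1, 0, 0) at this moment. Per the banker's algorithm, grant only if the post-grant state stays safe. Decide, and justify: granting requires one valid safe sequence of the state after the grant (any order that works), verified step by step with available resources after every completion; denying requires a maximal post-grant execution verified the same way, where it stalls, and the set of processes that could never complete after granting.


DENY — the pretend-granted state is unsafe.
Key observation: the pool after T4, T3 is (2, 2, 5); every surviving request exceeds it in res1, so progress ends there.
On the post-grant state, T4, T3 is a maximal run — nothing extends it. Verifying each step:
  pool = (2, 1, 1)
  T4 needs (0, 1, 1) <= (2, 1, 1) -> finishes; pool += (0, 0, 3) = (2, 1, 4)
  T3 needs (2, 1, 2) <= (2, 1, 4) -> finishes; pool += (0, 1, 1) = (2, 2, 5)
  T9 cannot run: need (3, 1, 2) vs free (2, 2, 5) (insufficient res1)
  T1 cannot run: need (3, 0, 2) vs free (2, 2, 5) (insufficient res1)
Processes that could never finish after the grant: T9 and T1.


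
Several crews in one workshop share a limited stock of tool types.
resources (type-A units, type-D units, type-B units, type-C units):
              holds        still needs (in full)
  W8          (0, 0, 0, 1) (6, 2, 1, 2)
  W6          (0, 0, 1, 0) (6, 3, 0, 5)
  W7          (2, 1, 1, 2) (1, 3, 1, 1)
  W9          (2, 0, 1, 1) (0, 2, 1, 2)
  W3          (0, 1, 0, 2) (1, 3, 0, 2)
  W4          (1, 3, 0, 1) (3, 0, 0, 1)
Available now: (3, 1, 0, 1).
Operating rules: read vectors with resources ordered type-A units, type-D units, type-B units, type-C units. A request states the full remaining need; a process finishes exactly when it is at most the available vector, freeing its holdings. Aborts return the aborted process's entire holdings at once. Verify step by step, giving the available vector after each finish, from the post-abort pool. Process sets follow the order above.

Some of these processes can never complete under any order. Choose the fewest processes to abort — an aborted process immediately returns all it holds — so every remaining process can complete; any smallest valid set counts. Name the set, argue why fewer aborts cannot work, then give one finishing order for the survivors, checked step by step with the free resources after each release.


Minimum abort set: W9.
Key observation: the returned (2, 0, 1, 1) from W9 is what brings W8 — unrunnable before, under any order — into play at step 2.
No smaller set exists: with zero aborts the deadlock remains.
One survivor order: W4, W8, W3, W6, W7. Check, step by step (post-abort pool first):
  pool = (5, 1, 1, 2)
  W4 needs (3, 0, 0, 1) <= (5, 1, 1, 2) -> finishes; pool += (1, 3, 0, 1) = (6, 4, 1, 3)
  W8 needs (6, 2, 1, 2) <= (6, 4, 1, 3) -> finishes; pool += (0, 0, 0, 1) = (6, 4, 1, 4)
  W3 needs (1, 3, 0, 2) <= (6, 4, 1, 4) -> finishes; pool += (0, 1, 0, 2) = (6, 5, 1, 6)
  W6 needs (6, 3, 0, 5) <= (6, 5, 1, 6) -> finishes; pool += (0, 0, 1, 0) = (6, 5, 2, 6)
  W7 needs (1, 3, 1, 1) <= (6, 5, 2, 6) -> finishes; pool += (2, 1, 1, 2) = (8, 6, 3, 8)


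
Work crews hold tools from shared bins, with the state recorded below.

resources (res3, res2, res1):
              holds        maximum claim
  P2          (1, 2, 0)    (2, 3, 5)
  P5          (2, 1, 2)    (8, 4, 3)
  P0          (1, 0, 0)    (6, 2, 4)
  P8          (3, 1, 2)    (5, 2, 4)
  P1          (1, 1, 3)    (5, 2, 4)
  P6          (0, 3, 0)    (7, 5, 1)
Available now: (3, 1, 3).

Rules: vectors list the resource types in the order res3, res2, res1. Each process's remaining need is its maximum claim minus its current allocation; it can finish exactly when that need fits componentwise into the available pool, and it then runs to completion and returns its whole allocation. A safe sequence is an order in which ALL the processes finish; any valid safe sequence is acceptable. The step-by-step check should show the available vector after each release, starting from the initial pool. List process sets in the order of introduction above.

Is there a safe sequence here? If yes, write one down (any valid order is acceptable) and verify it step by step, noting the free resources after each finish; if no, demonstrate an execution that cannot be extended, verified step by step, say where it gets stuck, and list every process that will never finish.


SAFE. One safe sequence: P8, P2, P5, P0, P1, P6.
Key observation: the order's first zero-slack moment is P8 ((2, 1, 2) needed, (3, 1, 3) free — a requested resource with nothing to spare).
Walking it through:
  pool = (3, 1, 3)
  P8: need (2, 1, 2) fits (3, 1, 3); releases (3, 1, 2), pool now (6, 2, 5)
  P2: need (1, 1, 5) fits (6, 2, 5); releases (1, 2, 0), pool now (7, 4, 5)
  P5: need (6, 3, 1) fits (7, 4, 5); releases (2, 1, 2), pool now (9, 5, 7)
  P0: need (5, 2, 4) fits (9, 5, 7); releases (1, 0, 0), pool now (10, 5, 7)
  P1: need (4, 1, 1) fits (10, 5, 7); releases (1, 1, 3), pool now (11, 6, 10)
  P6: need (7, 2, 1) fits (11, 6, 10); releases (0, 3, 0), pool now (11, 9, 10)


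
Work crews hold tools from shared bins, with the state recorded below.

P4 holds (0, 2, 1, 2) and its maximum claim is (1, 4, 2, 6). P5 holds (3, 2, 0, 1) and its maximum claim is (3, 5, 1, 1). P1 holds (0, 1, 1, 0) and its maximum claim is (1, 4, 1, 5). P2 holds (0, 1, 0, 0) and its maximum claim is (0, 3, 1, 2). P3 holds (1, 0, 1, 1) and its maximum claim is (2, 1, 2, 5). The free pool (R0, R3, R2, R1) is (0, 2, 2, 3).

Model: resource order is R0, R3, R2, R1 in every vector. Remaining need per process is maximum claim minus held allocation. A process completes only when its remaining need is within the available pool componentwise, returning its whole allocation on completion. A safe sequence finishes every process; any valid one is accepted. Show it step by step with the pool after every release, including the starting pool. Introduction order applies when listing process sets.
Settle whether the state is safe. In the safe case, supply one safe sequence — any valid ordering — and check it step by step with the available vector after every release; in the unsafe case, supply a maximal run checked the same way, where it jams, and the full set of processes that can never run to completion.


SAFE. One safe sequence: P2, P5, P4, P1, P3.
Key observation: P2 marks the first exact bind of the order: its need (0, 2, 1, 2) fits the free (0, 2, 2, 3) with zero slack on a requested resource.
Check, step by step:
  pool = (0, 2, 2, 3)
  run P2 (needs (0, 2, 1, 2), free (0, 2, 2, 3)); after release of (0, 1, 0, 0) the pool is (0, 3, 2, 3)
  run P5 (needs (0, 3, 1, 0), free (0, 3, 2, 3)); after release of (3, 2, 0, 1) the pool is (3, 5, 2, 4)
  run P4 (needs (1, 2, 1, 4), free (3, 5, 2, 4)); after release of (0, 2, 1, 2) the pool is (3, 7, 3, 6)
  run P1 (needs (1, 3, 0, 5), free (3, 7, 3, 6)); after release of (0, 1, 1, 0) the pool is (3, 8, 4, 6)
  run P3 (needs (1, 1, 1, 4), free (3, 8, 4, 6)); after release of (1, 0, 1, 1) the pool is (4, 8, 5, 7)
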